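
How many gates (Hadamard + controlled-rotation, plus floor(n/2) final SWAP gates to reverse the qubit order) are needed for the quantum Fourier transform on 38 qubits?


Hadamard gates: 38
Controlled rotations: n*(n-1)/2 = 38*37/2 = 703
SWAP gates: floor(n/2) = floor(38/2) = 19
Total = 38 + 703 + 19
= 760

760


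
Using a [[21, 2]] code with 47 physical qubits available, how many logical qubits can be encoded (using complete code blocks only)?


Each code block uses 21 physical qubits for 2 logical qubit(s).
Number of complete blocks = floor(47 / 21) = 2
Logical qubits = 2 * 2
= 4

4


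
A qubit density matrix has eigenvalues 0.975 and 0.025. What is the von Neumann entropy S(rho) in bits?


S = -p*log2(p) - (1-p)*log2(1-p)
p = 0.9750, 1-p = 0.0250
= -0.9750 * log2(0.9750) - 0.0250 * log2(0.0250)
= -(-0.0356) - (-0.1330)
= 0.1687

0.1687


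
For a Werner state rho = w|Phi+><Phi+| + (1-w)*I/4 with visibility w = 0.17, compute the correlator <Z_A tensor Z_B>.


|Phi+> = (|00> + |11>)/sqrt(2)
For the pure Bell state, <Z_A Z_B> = +1 (Bell-state Pauli correlator).
The maximally-mixed part I/4 has tr(I/4 * P tensor P) = 0 for any traceless Pauli P.
So <Z_A Z_B>_rho = w * (+1) + (1 - w) * 0
= 0.17 * (+1)
= 0.1700

0.1700


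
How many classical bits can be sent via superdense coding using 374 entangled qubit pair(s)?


Superdense coding allows 2 classical bits per shared entangled pair.
374 pair(s) -> 2 * 374 = 748 classical bits

748


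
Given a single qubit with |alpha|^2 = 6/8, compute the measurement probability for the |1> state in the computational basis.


|alpha|^2 = 6/8 = 0.7500
|beta|^2 = 1 - 6/8 = 2/8 = 0.2500
P(|1>) = |beta|^2 = 0.2500

0.2500


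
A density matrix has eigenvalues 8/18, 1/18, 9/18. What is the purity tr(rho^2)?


tr(rho^2) = sum of eigenvalues squared
= (8/18)^2 + (1/18)^2 + (9/18)^2
= (64 + 1 + 81) / 324
= 146/324
= 0.4506

0.4506


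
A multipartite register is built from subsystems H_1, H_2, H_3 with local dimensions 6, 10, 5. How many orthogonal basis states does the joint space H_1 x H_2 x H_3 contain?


dim(H_1 x H_2 x H_3) = 6 * 10 * 5
= 60 * 5
= 300

300


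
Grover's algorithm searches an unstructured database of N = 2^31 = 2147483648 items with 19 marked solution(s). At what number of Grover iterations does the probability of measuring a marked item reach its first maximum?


After j Grover iterations the success probability is P(j) = sin^2((2j+1)*theta), where sin(theta) = sqrt(k/N).
N = 2^31 = 2147483648, k = 19
sin(theta) = sqrt(k/N) = 9.406149297e-05
theta = arcsin(sqrt(k/N)) = 9.40614931e-05 rad
P(j) reaches its first maximum when (2j+1)*theta is as close as possible to pi/2, i.e. j = round(pi/(4*theta) - 1/2).
pi/(4*theta) - 1/2 = 8349.3373
(For comparison, the common estimate pi/4 * sqrt(N/k) = 8349.8373; the exact maximiser is used here.)
Optimal iterations = 8349

8349


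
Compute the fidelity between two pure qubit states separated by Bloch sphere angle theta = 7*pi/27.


For states separated by angle theta on Bloch sphere:
F = cos^2(theta/2)
theta = 7*pi/27 = 0.8145
theta/2 = 0.4072
cos(theta/2) = 0.9182
F = 0.8431

0.8431


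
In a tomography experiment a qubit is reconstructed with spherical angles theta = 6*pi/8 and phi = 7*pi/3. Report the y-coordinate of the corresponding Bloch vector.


theta = 2.3562, phi = 7.3304
r_y = sin(theta)*sin(phi) = 0.7071 * 0.8660
r_y = 0.6124

0.6124


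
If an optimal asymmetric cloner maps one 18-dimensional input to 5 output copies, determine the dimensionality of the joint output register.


Output space = H^(tensor 5) where dim(H) = 18
dim = 18^5
= 324 (after 2 factors)
= 5832 (after 3 factors)
= 104976 (after 4 factors)
= 1889568 (after 5 factors)
= 1889568

1889568


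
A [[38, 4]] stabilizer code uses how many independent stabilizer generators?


For an [[n,k]] stabilizer code:
Number of stabilizer generators = n - k
= 38 - 4
= 34

34


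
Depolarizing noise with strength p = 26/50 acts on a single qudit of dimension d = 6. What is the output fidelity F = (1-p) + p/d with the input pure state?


F = (1-p) + p/d
= (1 - 0.5200) + 0.5200/6
= 0.4800 + 0.0867
= 0.5667

0.5667


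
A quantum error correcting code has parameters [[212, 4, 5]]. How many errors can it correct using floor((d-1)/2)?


Code parameters: [[212, 4, 5]], distance d = 5.
Number of correctable errors = floor((d-1)/2)
= floor((5 - 1)/2)
= floor(4/2)
= 2

2


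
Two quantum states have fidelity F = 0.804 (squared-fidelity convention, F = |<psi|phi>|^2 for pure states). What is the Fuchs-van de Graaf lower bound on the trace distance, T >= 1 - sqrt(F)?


Fuchs-van de Graaf (squared-fidelity convention): 1 - sqrt(F) <= T <= sqrt(1 - F).
Lower bound: T >= 1 - sqrt(F)
sqrt(F) = sqrt(0.804) = 0.8967
T >= 1 - 0.8967
T >= 0.1033

0.1033


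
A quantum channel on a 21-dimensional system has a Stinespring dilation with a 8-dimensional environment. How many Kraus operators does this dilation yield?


Tracing out the environment in an orthonormal basis {|i>_E} gives Kraus operators K_i = <i|_E U |0>_E.
Number of Kraus operators = dim(H_env) = d_env
= 8

8


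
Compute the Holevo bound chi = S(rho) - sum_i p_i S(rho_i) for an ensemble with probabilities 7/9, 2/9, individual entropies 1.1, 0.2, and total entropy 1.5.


chi = S(rho) - sum_i p_i * S(rho_i)
Weighted entropy = 7/9 * 1.1 + 2/9 * 0.2
= 0.9000
chi = 1.5 - 0.9000
= 0.6000

0.6000


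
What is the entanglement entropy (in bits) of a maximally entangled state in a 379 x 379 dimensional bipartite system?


For a maximally entangled state in d x d:
S = log2(d) = log2(379)
= 8.5661

8.5661


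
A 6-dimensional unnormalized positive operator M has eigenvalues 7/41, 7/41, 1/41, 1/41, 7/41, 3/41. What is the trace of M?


tr(M) = sum of eigenvalues
= 7/41 + 7/41 + 1/41 + 1/41 + 7/41 + 3/41
= 26/41
= 0.6341

0.6341


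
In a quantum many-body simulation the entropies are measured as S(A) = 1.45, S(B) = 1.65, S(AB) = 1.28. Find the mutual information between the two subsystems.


I(A:B) = S(A) + S(B) - S(AB)
= 1.45 + 1.65 - 1.28
= 1.8200

1.8200


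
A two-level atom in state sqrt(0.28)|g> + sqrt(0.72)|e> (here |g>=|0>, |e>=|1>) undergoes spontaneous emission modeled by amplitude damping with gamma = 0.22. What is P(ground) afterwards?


For amplitude damping with parameter gamma on state sqrt(a)|0> + sqrt(b)|1>:
alpha^2 = 0.28, beta^2 = 0.72
P(|0>) = alpha^2 + gamma * beta^2
= 0.28 + 0.22 * 0.72
= 0.28 + 0.1584
= 0.4384

0.4384


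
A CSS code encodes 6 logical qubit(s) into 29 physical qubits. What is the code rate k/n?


Code rate R = k/n
= 6/29
= 0.2069

0.2069


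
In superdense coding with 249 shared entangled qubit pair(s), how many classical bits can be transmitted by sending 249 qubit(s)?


Superdense coding allows 2 classical bits per shared entangled pair.
249 pair(s) -> 2 * 249 = 498 classical bits

498


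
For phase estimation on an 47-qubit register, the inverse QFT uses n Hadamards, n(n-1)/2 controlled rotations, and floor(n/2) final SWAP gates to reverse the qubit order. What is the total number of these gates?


Hadamard gates: 47
Controlled rotations: n*(n-1)/2 = 47*46/2 = 1081
SWAP gates: floor(n/2) = floor(47/2) = 23
Total = 47 + 1081 + 23
= 1151

1151


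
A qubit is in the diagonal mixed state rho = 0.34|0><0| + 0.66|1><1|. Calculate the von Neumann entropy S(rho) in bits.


S = -p*log2(p) - (1-p)*log2(1-p)
p = 0.3400, 1-p = 0.6600
= -0.3400 * log2(0.3400) - 0.6600 * log2(0.6600)
= -(-0.5292) - (-0.3956)
= 0.9248

0.9248


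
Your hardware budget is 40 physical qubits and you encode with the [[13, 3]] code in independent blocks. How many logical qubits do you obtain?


Each code block uses 13 physical qubits for 3 logical qubit(s).
Number of complete blocks = floor(40 / 13) = 3
Logical qubits = 3 * 3
= 9

9


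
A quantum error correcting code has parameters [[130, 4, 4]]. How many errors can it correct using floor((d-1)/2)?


Code parameters: [[130, 4, 4]], distance d = 4.
Number of correctable errors = floor((d-1)/2)
= floor((4 - 1)/2)
= floor(3/2)
= 1

1


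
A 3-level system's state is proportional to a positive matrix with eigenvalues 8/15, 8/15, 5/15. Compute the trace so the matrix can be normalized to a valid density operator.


tr(M) = sum of eigenvalues
= 8/15 + 8/15 + 5/15
= 21/15
= 1.4000

1.4000


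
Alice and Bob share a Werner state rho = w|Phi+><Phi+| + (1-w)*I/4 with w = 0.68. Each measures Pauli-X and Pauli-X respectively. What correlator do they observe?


|Phi+> = (|00> + |11>)/sqrt(2)
For the pure Bell state, <X_A X_B> = +1 (Bell-state Pauli correlator).
The maximally-mixed part I/4 has tr(I/4 * P tensor P) = 0 for any traceless Pauli P.
So <X_A X_B>_rho = w * (+1) + (1 - w) * 0
= 0.68 * (+1)
= 0.6800

0.6800


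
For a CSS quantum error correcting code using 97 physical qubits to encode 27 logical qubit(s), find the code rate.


Code rate R = k/n
= 27/97
= 0.2784

0.2784


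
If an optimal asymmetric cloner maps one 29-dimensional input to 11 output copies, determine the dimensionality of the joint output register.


Output space = H^(tensor 11) where dim(H) = 29
dim = 29^11
= 841 (after 2 factors)
= 24389 (after 3 factors)
= 707281 (after 4 factors)
= 20511149 (after 5 factors)
= 594823321 (after 6 factors)
= 17249876309 (after 7 factors)
= 500246412961 (after 8 factors)
= 14507145975869 (after 9 factors)
= 420707233300201 (after 10 factors)
= 12200509765705829 (after 11 factors)
= 12200509765705829

12200509765705829


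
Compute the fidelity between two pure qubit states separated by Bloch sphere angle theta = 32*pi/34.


For states separated by angle theta on Bloch sphere:
F = cos^2(theta/2)
theta = 32*pi/34 = 2.9568
theta/2 = 1.4784
cos(theta/2) = 0.0923
F = 0.0085

0.0085


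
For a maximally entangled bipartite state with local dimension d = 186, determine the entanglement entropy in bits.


For a maximally entangled state in d x d:
S = log2(d) = log2(186)
= 7.5392

7.5392


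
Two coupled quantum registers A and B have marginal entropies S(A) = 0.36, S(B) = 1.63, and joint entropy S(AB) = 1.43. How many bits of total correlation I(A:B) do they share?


I(A:B) = S(A) + S(B) - S(AB)
= 0.36 + 1.63 - 1.43
= 0.5600

0.5600


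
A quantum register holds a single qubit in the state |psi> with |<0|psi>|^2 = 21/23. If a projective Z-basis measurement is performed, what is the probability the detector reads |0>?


|alpha|^2 = 21/23 = 0.9130
|beta|^2 = 1 - 21/23 = 2/23 = 0.0870
P(|0>) = |alpha|^2 = 0.9130

0.9130


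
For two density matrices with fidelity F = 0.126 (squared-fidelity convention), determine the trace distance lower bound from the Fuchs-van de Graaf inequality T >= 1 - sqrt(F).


Fuchs-van de Graaf (squared-fidelity convention): 1 - sqrt(F) <= T <= sqrt(1 - F).
Lower bound: T >= 1 - sqrt(F)
sqrt(F) = sqrt(0.126) = 0.3550
T >= 1 - 0.3550
T >= 0.6450

0.6450


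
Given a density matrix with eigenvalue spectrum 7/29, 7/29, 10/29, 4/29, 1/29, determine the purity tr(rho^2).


tr(rho^2) = sum of eigenvalues squared
= (7/29)^2 + (7/29)^2 + (10/29)^2 + (4/29)^2 + (1/29)^2
= (49 + 49 + 100 + 16 + 1) / 841
= 215/841
= 0.2556

0.2556


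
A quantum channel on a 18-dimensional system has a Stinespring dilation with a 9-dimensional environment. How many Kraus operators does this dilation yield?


Tracing out the environment in an orthonormal basis {|i>_E} gives Kraus operators K_i = <i|_E U |0>_E.
Number of Kraus operators = dim(H_env) = d_env
= 9

9


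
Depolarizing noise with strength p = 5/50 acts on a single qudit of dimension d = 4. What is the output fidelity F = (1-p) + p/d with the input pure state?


F = (1-p) + p/d
= (1 - 0.1000) + 0.1000/4
= 0.9000 + 0.0250
= 0.9250

0.9250


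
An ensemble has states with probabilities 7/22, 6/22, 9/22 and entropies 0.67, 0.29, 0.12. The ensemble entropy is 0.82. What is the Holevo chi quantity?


chi = S(rho) - sum_i p_i * S(rho_i)
Weighted entropy = 7/22 * 0.67 + 6/22 * 0.29 + 9/22 * 0.12
= 0.3414
chi = 0.82 - 0.3414
= 0.4786

0.4786


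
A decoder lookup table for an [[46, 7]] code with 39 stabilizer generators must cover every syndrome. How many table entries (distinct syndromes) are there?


Each stabilizer generator gives a binary (+1 or -1) measurement outcome.
With 39 independent generators:
Total syndromes = 2^39
= 549755813888

549755813888


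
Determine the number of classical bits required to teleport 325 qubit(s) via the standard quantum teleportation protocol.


Quantum teleportation requires 2 classical bits per qubit teleported.
325 qubit(s) -> 2 * 325 = 650 classical bits

650


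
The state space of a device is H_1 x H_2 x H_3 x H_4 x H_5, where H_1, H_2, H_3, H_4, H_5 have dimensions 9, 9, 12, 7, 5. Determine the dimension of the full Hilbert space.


dim(H_1 x H_2 x H_3 x H_4 x H_5) = 9 * 9 * 12 * 7 * 5
= 81 * 12 * 7 * 5
= 972 * 7 * 5
= 6804 * 5
= 34020

34020


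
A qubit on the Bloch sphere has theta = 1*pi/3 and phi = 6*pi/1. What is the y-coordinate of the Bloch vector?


theta = 1.0472, phi = 18.8496
r_y = sin(theta)*sin(phi) = 0.8660 * 0.0000
r_y = 0.0000

0.0000


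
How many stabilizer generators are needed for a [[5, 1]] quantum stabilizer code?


For an [[n,k]] stabilizer code:
Number of stabilizer generators = n - k
= 5 - 1
= 4

4


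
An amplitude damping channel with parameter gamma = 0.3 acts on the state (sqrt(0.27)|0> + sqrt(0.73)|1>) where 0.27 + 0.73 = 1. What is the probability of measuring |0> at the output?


For amplitude damping with parameter gamma on state sqrt(a)|0> + sqrt(b)|1>:
alpha^2 = 0.27, beta^2 = 0.73
P(|0>) = alpha^2 + gamma * beta^2
= 0.27 + 0.3 * 0.73
= 0.27 + 0.2190
= 0.4890

0.4890


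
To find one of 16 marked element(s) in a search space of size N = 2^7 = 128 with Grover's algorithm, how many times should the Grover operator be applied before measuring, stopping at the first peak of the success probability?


After j Grover iterations the success probability is P(j) = sin^2((2j+1)*theta), where sin(theta) = sqrt(k/N).
N = 2^7 = 128, k = 16
sin(theta) = sqrt(k/N) = 0.3535533906
theta = arcsin(sqrt(k/N)) = 0.3613671239 rad
P(j) reaches its first maximum when (2j+1)*theta is as close as possible to pi/2, i.e. j = round(pi/(4*theta) - 1/2).
pi/(4*theta) - 1/2 = 1.6734
(For comparison, the common estimate pi/4 * sqrt(N/k) = 2.2214; the exact maximiser is used here.)
Optimal iterations = 2

2


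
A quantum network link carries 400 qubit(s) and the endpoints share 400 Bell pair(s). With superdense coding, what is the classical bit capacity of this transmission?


Superdense coding allows 2 classical bits per shared entangled pair.
400 pair(s) -> 2 * 400 = 800 classical bits

800


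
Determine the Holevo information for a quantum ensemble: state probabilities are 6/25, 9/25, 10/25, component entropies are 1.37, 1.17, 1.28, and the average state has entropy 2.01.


chi = S(rho) - sum_i p_i * S(rho_i)
Weighted entropy = 6/25 * 1.37 + 9/25 * 1.17 + 10/25 * 1.28
= 1.2620
chi = 2.01 - 1.2620
= 0.7480

0.7480


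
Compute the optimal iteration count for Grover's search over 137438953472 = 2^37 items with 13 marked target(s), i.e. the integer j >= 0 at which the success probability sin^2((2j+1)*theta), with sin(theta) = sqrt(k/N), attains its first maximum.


After j Grover iterations the success probability is P(j) = sin^2((2j+1)*theta), where sin(theta) = sqrt(k/N).
N = 2^37 = 137438953472, k = 13
sin(theta) = sqrt(k/N) = 9.725607898e-06
theta = arcsin(sqrt(k/N)) = 9.725607898e-06 rad
P(j) reaches its first maximum when (2j+1)*theta is as close as possible to pi/2, i.e. j = round(pi/(4*theta) - 1/2).
pi/(4*theta) - 1/2 = 80755.1887
(For comparison, the common estimate pi/4 * sqrt(N/k) = 80755.6887; the exact maximiser is used here.)
Optimal iterations = 80755

80755


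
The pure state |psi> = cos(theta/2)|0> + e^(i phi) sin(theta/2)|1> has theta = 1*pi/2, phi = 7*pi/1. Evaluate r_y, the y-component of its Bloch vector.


theta = 1.5708, phi = 21.9911
r_y = sin(theta)*sin(phi) = 1.0000 * 0.0000
r_y = 0.0000

0.0000


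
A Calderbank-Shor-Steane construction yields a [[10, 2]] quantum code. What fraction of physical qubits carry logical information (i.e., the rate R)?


Code rate R = k/n
= 2/10
= 0.2000

0.2000


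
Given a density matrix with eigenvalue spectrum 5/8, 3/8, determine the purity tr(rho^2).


tr(rho^2) = sum of eigenvalues squared
= (5/8)^2 + (3/8)^2
= (25 + 9) / 64
= 34/64
= 0.5312

0.5312


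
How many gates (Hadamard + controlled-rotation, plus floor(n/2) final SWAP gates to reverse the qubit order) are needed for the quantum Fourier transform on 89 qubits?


Hadamard gates: 89
Controlled rotations: n*(n-1)/2 = 89*88/2 = 3916
SWAP gates: floor(n/2) = floor(89/2) = 44
Total = 89 + 3916 + 44
= 4049

4049


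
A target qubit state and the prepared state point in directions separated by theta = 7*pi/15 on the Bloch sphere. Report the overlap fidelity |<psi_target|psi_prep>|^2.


For states separated by angle theta on Bloch sphere:
F = cos^2(theta/2)
theta = 7*pi/15 = 1.4661
theta/2 = 0.7330
cos(theta/2) = 0.7431
F = 0.5523

0.5523


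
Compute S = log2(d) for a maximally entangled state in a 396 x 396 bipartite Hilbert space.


For a maximally entangled state in d x d:
S = log2(d) = log2(396)
= 8.6294

8.6294


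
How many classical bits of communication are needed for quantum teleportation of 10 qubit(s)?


Quantum teleportation requires 2 classical bits per qubit teleported.
10 qubit(s) -> 2 * 10 = 20 classical bits

20


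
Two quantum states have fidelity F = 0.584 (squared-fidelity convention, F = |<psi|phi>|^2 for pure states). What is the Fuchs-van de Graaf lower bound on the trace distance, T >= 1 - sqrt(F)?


Fuchs-van de Graaf (squared-fidelity convention): 1 - sqrt(F) <= T <= sqrt(1 - F).
Lower bound: T >= 1 - sqrt(F)
sqrt(F) = sqrt(0.584) = 0.7642
T >= 1 - 0.7642
T >= 0.2358

0.2358


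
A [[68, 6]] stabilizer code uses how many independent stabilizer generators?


For an [[n,k]] stabilizer code:
Number of stabilizer generators = n - k
= 68 - 6
= 62

62


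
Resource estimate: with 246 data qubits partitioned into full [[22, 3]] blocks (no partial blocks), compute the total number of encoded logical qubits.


Each code block uses 22 physical qubits for 3 logical qubit(s).
Number of complete blocks = floor(246 / 22) = 11
Logical qubits = 11 * 3
= 33

33


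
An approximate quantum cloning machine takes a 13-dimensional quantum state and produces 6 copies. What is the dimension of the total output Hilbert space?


Output space = H^(tensor 6) where dim(H) = 13
dim = 13^6
= 169 (after 2 factors)
= 2197 (after 3 factors)
= 28561 (after 4 factors)
= 371293 (after 5 factors)
= 4826809 (after 6 factors)
= 4826809

4826809


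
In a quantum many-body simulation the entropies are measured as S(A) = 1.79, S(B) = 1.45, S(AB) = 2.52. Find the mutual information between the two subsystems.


I(A:B) = S(A) + S(B) - S(AB)
= 1.79 + 1.45 - 2.52
= 0.7200

0.7200


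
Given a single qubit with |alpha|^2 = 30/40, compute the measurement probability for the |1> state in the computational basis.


|alpha|^2 = 30/40 = 0.7500
|beta|^2 = 1 - 30/40 = 10/40 = 0.2500
P(|1>) = |beta|^2 = 0.2500

0.2500


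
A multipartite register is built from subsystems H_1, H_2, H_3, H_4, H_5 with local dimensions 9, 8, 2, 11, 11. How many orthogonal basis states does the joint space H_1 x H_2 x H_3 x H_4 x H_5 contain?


dim(H_1 x H_2 x H_3 x H_4 x H_5) = 9 * 8 * 2 * 11 * 11
= 72 * 2 * 11 * 11
= 144 * 11 * 11
= 1584 * 11
= 17424

17424


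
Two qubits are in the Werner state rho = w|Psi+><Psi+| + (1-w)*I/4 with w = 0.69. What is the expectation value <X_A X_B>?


|Psi+> = (|01> + |10>)/sqrt(2)
For the pure Bell state, <X_A X_B> = +1 (Bell-state Pauli correlator).
The maximally-mixed part I/4 has tr(I/4 * P tensor P) = 0 for any traceless Pauli P.
So <X_A X_B>_rho = w * (+1) + (1 - w) * 0
= 0.69 * (+1)
= 0.6900

0.6900


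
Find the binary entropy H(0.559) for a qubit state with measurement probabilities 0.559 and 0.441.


S = -p*log2(p) - (1-p)*log2(1-p)
p = 0.5590, 1-p = 0.4410
= -0.5590 * log2(0.5590) - 0.4410 * log2(0.4410)
= -(-0.4690) - (-0.5209)
= 0.9899

0.9899


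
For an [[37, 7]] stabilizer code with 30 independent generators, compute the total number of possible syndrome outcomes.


Each stabilizer generator gives a binary (+1 or -1) measurement outcome.
With 30 independent generators:
Total syndromes = 2^30
= 1073741824

1073741824


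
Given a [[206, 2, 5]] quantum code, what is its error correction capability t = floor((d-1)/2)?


Code parameters: [[206, 2, 5]], distance d = 5.
Number of correctable errors = floor((d-1)/2)
= floor((5 - 1)/2)
= floor(4/2)
= 2

2


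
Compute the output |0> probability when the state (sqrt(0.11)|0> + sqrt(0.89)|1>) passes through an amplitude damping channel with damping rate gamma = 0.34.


For amplitude damping with parameter gamma on state sqrt(a)|0> + sqrt(b)|1>:
alpha^2 = 0.11, beta^2 = 0.89
P(|0>) = alpha^2 + gamma * beta^2
= 0.11 + 0.34 * 0.89
= 0.11 + 0.3026
= 0.4126

0.4126


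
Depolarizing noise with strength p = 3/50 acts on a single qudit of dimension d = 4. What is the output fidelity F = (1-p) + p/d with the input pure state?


F = (1-p) + p/d
= (1 - 0.0600) + 0.0600/4
= 0.9400 + 0.0150
= 0.9550

0.9550


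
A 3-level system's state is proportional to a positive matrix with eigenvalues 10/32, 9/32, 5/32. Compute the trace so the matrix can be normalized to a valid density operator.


tr(M) = sum of eigenvalues
= 10/32 + 9/32 + 5/32
= 24/32
= 0.7500

0.7500


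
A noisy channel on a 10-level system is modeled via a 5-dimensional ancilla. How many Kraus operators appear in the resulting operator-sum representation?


Tracing out the environment in an orthonormal basis {|i>_E} gives Kraus operators K_i = <i|_E U |0>_E.
Number of Kraus operators = dim(H_env) = d_env
= 5

5


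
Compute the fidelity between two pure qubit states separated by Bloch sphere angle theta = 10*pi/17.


For states separated by angle theta on Bloch sphere:
F = cos^2(theta/2)
theta = 10*pi/17 = 1.8480
theta/2 = 0.9240
cos(theta/2) = 0.6026
F = 0.3632

0.3632


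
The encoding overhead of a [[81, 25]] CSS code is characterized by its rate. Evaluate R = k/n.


Code rate R = k/n
= 25/81
= 0.3086

0.3086


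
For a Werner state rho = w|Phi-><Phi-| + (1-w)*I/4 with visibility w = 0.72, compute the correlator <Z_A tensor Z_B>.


|Phi-> = (|00> - |11>)/sqrt(2)
For the pure Bell state, <Z_A Z_B> = +1 (Bell-state Pauli correlator).
The maximally-mixed part I/4 has tr(I/4 * P tensor P) = 0 for any traceless Pauli P.
So <Z_A Z_B>_rho = w * (+1) + (1 - w) * 0
= 0.72 * (+1)
= 0.7200

0.7200


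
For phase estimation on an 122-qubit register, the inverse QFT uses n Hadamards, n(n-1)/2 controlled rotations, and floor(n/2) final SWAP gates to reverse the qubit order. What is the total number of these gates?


Hadamard gates: 122
Controlled rotations: n*(n-1)/2 = 122*121/2 = 7381
SWAP gates: floor(n/2) = floor(122/2) = 61
Total = 122 + 7381 + 61
= 7564

7564


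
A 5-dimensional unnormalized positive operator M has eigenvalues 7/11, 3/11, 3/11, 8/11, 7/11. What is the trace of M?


tr(M) = sum of eigenvalues
= 7/11 + 3/11 + 3/11 + 8/11 + 7/11
= 28/11
= 2.5455

2.5455


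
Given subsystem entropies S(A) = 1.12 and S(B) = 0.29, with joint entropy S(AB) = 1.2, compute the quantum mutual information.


I(A:B) = S(A) + S(B) - S(AB)
= 1.12 + 0.29 - 1.2
= 0.2100

0.2100


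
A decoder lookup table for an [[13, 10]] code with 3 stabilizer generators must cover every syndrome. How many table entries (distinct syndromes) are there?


Each stabilizer generator gives a binary (+1 or -1) measurement outcome.
With 3 independent generators:
Total syndromes = 2^3
= 8

8


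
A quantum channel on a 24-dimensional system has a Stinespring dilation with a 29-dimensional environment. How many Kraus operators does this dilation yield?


Tracing out the environment in an orthonormal basis {|i>_E} gives Kraus operators K_i = <i|_E U |0>_E.
Number of Kraus operators = dim(H_env) = d_env
= 29

29


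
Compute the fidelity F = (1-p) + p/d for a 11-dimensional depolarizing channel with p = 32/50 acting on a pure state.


F = (1-p) + p/d
= (1 - 0.6400) + 0.6400/11
= 0.3600 + 0.0582
= 0.4182

0.4182


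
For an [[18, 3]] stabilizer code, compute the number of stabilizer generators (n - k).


For an [[n,k]] stabilizer code:
Number of stabilizer generators = n - k
= 18 - 3
= 15

15


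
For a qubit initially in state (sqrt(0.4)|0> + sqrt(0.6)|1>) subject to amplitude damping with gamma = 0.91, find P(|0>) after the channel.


For amplitude damping with parameter gamma on state sqrt(a)|0> + sqrt(b)|1>:
alpha^2 = 0.4, beta^2 = 0.6
P(|0>) = alpha^2 + gamma * beta^2
= 0.4 + 0.91 * 0.6
= 0.4 + 0.5460
= 0.9460

0.9460


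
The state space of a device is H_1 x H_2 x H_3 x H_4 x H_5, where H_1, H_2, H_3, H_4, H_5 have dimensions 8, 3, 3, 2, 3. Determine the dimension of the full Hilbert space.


dim(H_1 x H_2 x H_3 x H_4 x H_5) = 8 * 3 * 3 * 2 * 3
= 24 * 3 * 2 * 3
= 72 * 2 * 3
= 144 * 3
= 432

432


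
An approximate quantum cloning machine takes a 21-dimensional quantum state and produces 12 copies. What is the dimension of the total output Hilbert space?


Output space = H^(tensor 12) where dim(H) = 21
dim = 21^12
= 441 (after 2 factors)
= 9261 (after 3 factors)
= 194481 (after 4 factors)
= 4084101 (after 5 factors)
= 85766121 (after 6 factors)
= 1801088541 (after 7 factors)
= 37822859361 (after 8 factors)
= 794280046581 (after 9 factors)
= 16679880978201 (after 10 factors)
= 350277500542221 (after 11 factors)
= 7355827511386641 (after 12 factors)
= 7355827511386641

7355827511386641


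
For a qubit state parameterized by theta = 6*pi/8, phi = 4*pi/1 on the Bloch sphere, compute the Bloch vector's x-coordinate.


theta = 2.3562, phi = 12.5664
r_x = sin(theta)*cos(phi) = 0.7071 * 1.0000
r_x = 0.7071

0.7071


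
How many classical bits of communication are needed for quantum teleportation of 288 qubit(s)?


Quantum teleportation requires 2 classical bits per qubit teleported.
288 qubit(s) -> 2 * 288 = 576 classical bits

576


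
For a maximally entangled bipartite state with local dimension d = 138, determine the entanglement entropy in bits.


For a maximally entangled state in d x d:
S = log2(d) = log2(138)
= 7.1085

7.1085


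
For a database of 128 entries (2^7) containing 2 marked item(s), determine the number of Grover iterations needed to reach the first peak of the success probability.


After j Grover iterations the success probability is P(j) = sin^2((2j+1)*theta), where sin(theta) = sqrt(k/N).
N = 2^7 = 128, k = 2
sin(theta) = sqrt(k/N) = 0.125
theta = arcsin(sqrt(k/N)) = 0.1253278312 rad
P(j) reaches its first maximum when (2j+1)*theta is as close as possible to pi/2, i.e. j = round(pi/(4*theta) - 1/2).
pi/(4*theta) - 1/2 = 5.7667
(For comparison, the common estimate pi/4 * sqrt(N/k) = 6.2832; the exact maximiser is used here.)
Optimal iterations = 6

6


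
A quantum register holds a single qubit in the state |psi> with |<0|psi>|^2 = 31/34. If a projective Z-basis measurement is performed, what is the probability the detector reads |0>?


|alpha|^2 = 31/34 = 0.9118
|beta|^2 = 1 - 31/34 = 3/34 = 0.0882
P(|0>) = |alpha|^2 = 0.9118

0.9118


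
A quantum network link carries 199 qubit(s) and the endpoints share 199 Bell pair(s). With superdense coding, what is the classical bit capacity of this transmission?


Superdense coding allows 2 classical bits per shared entangled pair.
199 pair(s) -> 2 * 199 = 398 classical bits

398


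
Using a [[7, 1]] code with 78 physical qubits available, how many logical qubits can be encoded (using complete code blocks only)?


Each code block uses 7 physical qubits for 1 logical qubit(s).
Number of complete blocks = floor(78 / 7) = 11
Logical qubits = 11 * 1
= 11

11


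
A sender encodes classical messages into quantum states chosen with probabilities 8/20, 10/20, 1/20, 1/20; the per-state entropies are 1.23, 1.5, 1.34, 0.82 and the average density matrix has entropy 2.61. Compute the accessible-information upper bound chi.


chi = S(rho) - sum_i p_i * S(rho_i)
Weighted entropy = 8/20 * 1.23 + 10/20 * 1.5 + 1/20 * 1.34 + 1/20 * 0.82
= 1.3500
chi = 2.61 - 1.3500
= 1.2600

1.2600


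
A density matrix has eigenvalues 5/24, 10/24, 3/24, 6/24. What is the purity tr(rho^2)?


tr(rho^2) = sum of eigenvalues squared
= (5/24)^2 + (10/24)^2 + (3/24)^2 + (6/24)^2
= (25 + 100 + 9 + 36) / 576
= 170/576
= 0.2951

0.2951


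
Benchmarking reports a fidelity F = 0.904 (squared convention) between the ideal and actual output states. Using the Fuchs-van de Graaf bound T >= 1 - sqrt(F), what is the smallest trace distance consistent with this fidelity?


Fuchs-van de Graaf (squared-fidelity convention): 1 - sqrt(F) <= T <= sqrt(1 - F).
Lower bound: T >= 1 - sqrt(F)
sqrt(F) = sqrt(0.904) = 0.9508
T >= 1 - 0.9508
T >= 0.0492

0.0492


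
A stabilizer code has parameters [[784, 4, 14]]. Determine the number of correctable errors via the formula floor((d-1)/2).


Code parameters: [[784, 4, 14]], distance d = 14.
Number of correctable errors = floor((d-1)/2)
= floor((14 - 1)/2)
= floor(13/2)
= 6

6


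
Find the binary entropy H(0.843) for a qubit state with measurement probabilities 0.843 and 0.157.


S = -p*log2(p) - (1-p)*log2(1-p)
p = 0.8430, 1-p = 0.1570
= -0.8430 * log2(0.8430) - 0.1570 * log2(0.1570)
= -(-0.2077) - (-0.4194)
= 0.6271

0.6271


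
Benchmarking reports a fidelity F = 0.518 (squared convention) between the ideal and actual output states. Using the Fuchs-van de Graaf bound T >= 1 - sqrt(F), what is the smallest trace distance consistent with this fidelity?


Fuchs-van de Graaf (squared-fidelity convention): 1 - sqrt(F) <= T <= sqrt(1 - F).
Lower bound: T >= 1 - sqrt(F)
sqrt(F) = sqrt(0.518) = 0.7197
T >= 1 - 0.7197
T >= 0.2803

0.2803


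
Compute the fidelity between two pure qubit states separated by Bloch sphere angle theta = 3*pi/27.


For states separated by angle theta on Bloch sphere:
F = cos^2(theta/2)
theta = 3*pi/27 = 0.3491
theta/2 = 0.1745
cos(theta/2) = 0.9848
F = 0.9698

0.9698


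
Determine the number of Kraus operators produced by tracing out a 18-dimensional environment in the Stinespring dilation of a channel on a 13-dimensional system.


Tracing out the environment in an orthonormal basis {|i>_E} gives Kraus operators K_i = <i|_E U |0>_E.
Number of Kraus operators = dim(H_env) = d_env
= 18

18


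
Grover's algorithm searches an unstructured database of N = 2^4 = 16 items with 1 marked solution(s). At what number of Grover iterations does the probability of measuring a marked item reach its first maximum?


After j Grover iterations the success probability is P(j) = sin^2((2j+1)*theta), where sin(theta) = sqrt(k/N).
N = 2^4 = 16, k = 1
sin(theta) = sqrt(k/N) = 0.25
theta = arcsin(sqrt(k/N)) = 0.2526802551 rad
P(j) reaches its first maximum when (2j+1)*theta is as close as possible to pi/2, i.e. j = round(pi/(4*theta) - 1/2).
pi/(4*theta) - 1/2 = 2.6083
(For comparison, the common estimate pi/4 * sqrt(N/k) = 3.1416; the exact maximiser is used here.)
Optimal iterations = 3

3


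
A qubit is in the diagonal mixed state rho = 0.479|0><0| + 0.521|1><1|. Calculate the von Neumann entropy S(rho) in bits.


S = -p*log2(p) - (1-p)*log2(1-p)
p = 0.4790, 1-p = 0.5210
= -0.4790 * log2(0.4790) - 0.5210 * log2(0.5210)
= -(-0.5087) - (-0.4901)
= 0.9987

0.9987


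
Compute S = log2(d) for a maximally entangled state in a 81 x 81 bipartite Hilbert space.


For a maximally entangled state in d x d:
S = log2(d) = log2(81)
= 6.3399

6.3399


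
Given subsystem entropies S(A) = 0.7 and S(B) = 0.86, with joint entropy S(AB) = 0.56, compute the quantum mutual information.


I(A:B) = S(A) + S(B) - S(AB)
= 0.7 + 0.86 - 0.56
= 1.0000

1.0000


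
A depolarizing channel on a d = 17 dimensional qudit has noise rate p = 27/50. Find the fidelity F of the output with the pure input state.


F = (1-p) + p/d
= (1 - 0.5400) + 0.5400/17
= 0.4600 + 0.0318
= 0.4918

0.4918


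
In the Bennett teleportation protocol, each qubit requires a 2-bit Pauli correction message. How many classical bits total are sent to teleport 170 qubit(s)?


Quantum teleportation requires 2 classical bits per qubit teleported.
170 qubit(s) -> 2 * 170 = 340 classical bits

340


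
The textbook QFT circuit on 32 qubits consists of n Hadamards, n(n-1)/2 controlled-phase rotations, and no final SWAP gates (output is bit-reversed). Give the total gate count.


Hadamard gates: 32
Controlled rotations: n*(n-1)/2 = 32*31/2 = 496
SWAP gates: 0 (omitted)
Total = 32 + 496
= 528

528


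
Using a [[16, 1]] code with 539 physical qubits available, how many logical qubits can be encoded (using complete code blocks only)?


Each code block uses 16 physical qubits for 1 logical qubit(s).
Number of complete blocks = floor(539 / 16) = 33
Logical qubits = 33 * 1
= 33

33


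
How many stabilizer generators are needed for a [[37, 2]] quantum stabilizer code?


For an [[n,k]] stabilizer code:
Number of stabilizer generators = n - k
= 37 - 2
= 35

35


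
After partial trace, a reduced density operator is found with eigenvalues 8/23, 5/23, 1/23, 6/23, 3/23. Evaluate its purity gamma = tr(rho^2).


tr(rho^2) = sum of eigenvalues squared
= (8/23)^2 + (5/23)^2 + (1/23)^2 + (6/23)^2 + (3/23)^2
= (64 + 25 + 1 + 36 + 9) / 529
= 135/529
= 0.2552

0.2552


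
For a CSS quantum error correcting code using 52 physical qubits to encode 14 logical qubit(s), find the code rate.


Code rate R = k/n
= 14/52
= 0.2692

0.2692


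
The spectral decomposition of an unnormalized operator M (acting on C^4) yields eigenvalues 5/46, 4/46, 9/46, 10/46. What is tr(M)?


tr(M) = sum of eigenvalues
= 5/46 + 4/46 + 9/46 + 10/46
= 28/46
= 0.6087

0.6087


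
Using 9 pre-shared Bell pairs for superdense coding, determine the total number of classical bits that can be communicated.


Superdense coding allows 2 classical bits per shared entangled pair.
9 pair(s) -> 2 * 9 = 18 classical bits

18


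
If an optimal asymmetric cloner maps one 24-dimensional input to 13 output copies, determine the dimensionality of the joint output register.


Output space = H^(tensor 13) where dim(H) = 24
dim = 24^13
= 576 (after 2 factors)
= 13824 (after 3 factors)
= 331776 (after 4 factors)
= 7962624 (after 5 factors)
= 191102976 (after 6 factors)
= 4586471424 (after 7 factors)
= 110075314176 (after 8 factors)
= 2641807540224 (after 9 factors)
= 63403380965376 (after 10 factors)
= 1521681143169024 (after 11 factors)
= 36520347436056576 (after 12 factors)
= 876488338465357824 (after 13 factors)
= 876488338465357824

876488338465357824


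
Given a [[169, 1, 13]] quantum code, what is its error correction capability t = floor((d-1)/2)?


Code parameters: [[169, 1, 13]], distance d = 13.
Number of correctable errors = floor((d-1)/2)
= floor((13 - 1)/2)
= floor(12/2)
= 6

6


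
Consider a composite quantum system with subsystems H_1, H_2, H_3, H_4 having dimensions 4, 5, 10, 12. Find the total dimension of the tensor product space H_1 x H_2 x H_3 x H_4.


dim(H_1 x H_2 x H_3 x H_4) = 4 * 5 * 10 * 12
= 20 * 10 * 12
= 200 * 12
= 2400

2400


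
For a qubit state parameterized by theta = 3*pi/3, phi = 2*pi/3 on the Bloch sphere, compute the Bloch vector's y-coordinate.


theta = 3.1416, phi = 2.0944
r_y = sin(theta)*sin(phi) = 0.0000 * 0.8660
r_y = 0.0000

0.0000


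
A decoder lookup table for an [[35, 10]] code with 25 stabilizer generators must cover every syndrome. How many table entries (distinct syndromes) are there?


Each stabilizer generator gives a binary (+1 or -1) measurement outcome.
With 25 independent generators:
Total syndromes = 2^25
= 33554432

33554432


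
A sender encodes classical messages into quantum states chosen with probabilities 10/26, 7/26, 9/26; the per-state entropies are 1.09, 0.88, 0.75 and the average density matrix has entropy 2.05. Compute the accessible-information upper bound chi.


chi = S(rho) - sum_i p_i * S(rho_i)
Weighted entropy = 10/26 * 1.09 + 7/26 * 0.88 + 9/26 * 0.75
= 0.9158
chi = 2.05 - 0.9158
= 1.1342

1.1342


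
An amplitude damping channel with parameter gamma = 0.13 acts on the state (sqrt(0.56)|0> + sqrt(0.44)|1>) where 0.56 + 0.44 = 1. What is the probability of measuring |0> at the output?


For amplitude damping with parameter gamma on state sqrt(a)|0> + sqrt(b)|1>:
alpha^2 = 0.56, beta^2 = 0.44
P(|0>) = alpha^2 + gamma * beta^2
= 0.56 + 0.13 * 0.44
= 0.56 + 0.0572
= 0.6172

0.6172


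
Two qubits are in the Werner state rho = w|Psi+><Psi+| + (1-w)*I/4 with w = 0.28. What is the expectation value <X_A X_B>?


|Psi+> = (|01> + |10>)/sqrt(2)
For the pure Bell state, <X_A X_B> = +1 (Bell-state Pauli correlator).
The maximally-mixed part I/4 has tr(I/4 * P tensor P) = 0 for any traceless Pauli P.
So <X_A X_B>_rho = w * (+1) + (1 - w) * 0
= 0.28 * (+1)
= 0.2800

0.2800


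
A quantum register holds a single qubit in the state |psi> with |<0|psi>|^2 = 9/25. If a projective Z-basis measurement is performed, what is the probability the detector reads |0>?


|alpha|^2 = 9/25 = 0.3600
|beta|^2 = 1 - 9/25 = 16/25 = 0.6400
P(|0>) = |alpha|^2 = 0.3600

0.3600


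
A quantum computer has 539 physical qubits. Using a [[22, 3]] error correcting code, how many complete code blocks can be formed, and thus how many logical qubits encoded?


Each code block uses 22 physical qubits for 3 logical qubit(s).
Number of complete blocks = floor(539 / 22) = 24
Logical qubits = 24 * 3
= 72

72


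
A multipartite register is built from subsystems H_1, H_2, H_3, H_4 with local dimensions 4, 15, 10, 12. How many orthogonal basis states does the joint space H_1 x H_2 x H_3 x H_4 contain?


dim(H_1 x H_2 x H_3 x H_4) = 4 * 15 * 10 * 12
= 60 * 10 * 12
= 600 * 12
= 7200

7200


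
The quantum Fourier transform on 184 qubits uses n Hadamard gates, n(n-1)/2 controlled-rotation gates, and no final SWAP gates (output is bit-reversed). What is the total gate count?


Hadamard gates: 184
Controlled rotations: n*(n-1)/2 = 184*183/2 = 16836
SWAP gates: 0 (omitted)
Total = 184 + 16836
= 17020

17020


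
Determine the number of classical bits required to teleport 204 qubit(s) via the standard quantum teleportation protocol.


Quantum teleportation requires 2 classical bits per qubit teleported.
204 qubit(s) -> 2 * 204 = 408 classical bits

408


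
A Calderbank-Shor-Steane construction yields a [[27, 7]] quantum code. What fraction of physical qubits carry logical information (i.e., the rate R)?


Code rate R = k/n
= 7/27
= 0.2593

0.2593


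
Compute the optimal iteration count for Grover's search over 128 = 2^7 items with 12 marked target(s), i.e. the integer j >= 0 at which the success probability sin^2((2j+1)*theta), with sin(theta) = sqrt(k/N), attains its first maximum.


After j Grover iterations the success probability is P(j) = sin^2((2j+1)*theta), where sin(theta) = sqrt(k/N).
N = 2^7 = 128, k = 12
sin(theta) = sqrt(k/N) = 0.3061862178
theta = arcsin(sqrt(k/N)) = 0.3111842443 rad
P(j) reaches its first maximum when (2j+1)*theta is as close as possible to pi/2, i.e. j = round(pi/(4*theta) - 1/2).
pi/(4*theta) - 1/2 = 2.0239
(For comparison, the common estimate pi/4 * sqrt(N/k) = 2.5651; the exact maximiser is used here.)
Optimal iterations = 2

2


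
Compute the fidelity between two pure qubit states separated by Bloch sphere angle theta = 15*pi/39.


For states separated by angle theta on Bloch sphere:
F = cos^2(theta/2)
theta = 15*pi/39 = 1.2083
theta/2 = 0.6042
cos(theta/2) = 0.8230
F = 0.6773

0.6773
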